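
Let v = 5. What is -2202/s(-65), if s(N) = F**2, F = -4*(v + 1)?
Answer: -367/96 ≈ -3.8229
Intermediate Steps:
F = -24 (F = -4*(5 + 1) = -4*6 = -24)
s(N) = 576 (s(N) = (-24)**2 = 576)
-2202/s(-65) = -2202/576 = -2202*1/576 = -367/96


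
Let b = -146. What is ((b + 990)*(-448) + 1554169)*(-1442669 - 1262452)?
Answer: -3181376487897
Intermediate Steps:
((b + 990)*(-448) + 1554169)*(-1442669 - 1262452) = ((-146 + 990)*(-448) + 1554169)*(-1442669 - 1262452) = (844*(-448) + 1554169)*(-2705121) = (-378112 + 1554169)*(-2705121) = 1176057*(-2705121) = -3181376487897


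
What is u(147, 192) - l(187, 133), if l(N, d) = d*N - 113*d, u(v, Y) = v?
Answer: -9695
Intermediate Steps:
l(N, d) = -113*d + N*d (l(N, d) = N*d - 113*d = -113*d + N*d)
u(147, 192) - l(187, 133) = 147 - 133*(-113 + 187) = 147 - 133*74 = 147 - 1*9842 = 147 - 9842 = -9695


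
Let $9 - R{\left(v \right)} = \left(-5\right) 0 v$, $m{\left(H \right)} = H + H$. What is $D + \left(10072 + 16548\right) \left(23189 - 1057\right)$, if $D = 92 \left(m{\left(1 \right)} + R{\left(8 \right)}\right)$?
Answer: $589154852$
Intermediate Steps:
$m{\left(H \right)} = 2 H$
$R{\left(v \right)} = 9$ ($R{\left(v \right)} = 9 - \left(-5\right) 0 v = 9 - 0 v = 9 - 0 = 9 + 0 = 9$)
$D = 1012$ ($D = 92 \left(2 \cdot 1 + 9\right) = 92 \left(2 + 9\right) = 92 \cdot 11 = 1012$)
$D + \left(10072 + 16548\right) \left(23189 - 1057\right) = 1012 + \left(10072 + 16548\right) \left(23189 - 1057\right) = 1012 + 26620 \cdot 22132 = 1012 + 589153840 = 589154852$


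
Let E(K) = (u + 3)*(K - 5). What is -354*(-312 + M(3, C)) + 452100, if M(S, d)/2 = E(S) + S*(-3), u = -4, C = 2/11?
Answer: 567504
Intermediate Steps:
C = 2/11 (C = 2*(1/11) = 2/11 ≈ 0.18182)
E(K) = 5 - K (E(K) = (-4 + 3)*(K - 5) = -(-5 + K) = 5 - K)
M(S, d) = 10 - 8*S (M(S, d) = 2*((5 - S) + S*(-3)) = 2*((5 - S) - 3*S) = 2*(5 - 4*S) = 10 - 8*S)
-354*(-312 + M(3, C)) + 452100 = -354*(-312 + (10 - 8*3)) + 452100 = -354*(-312 + (10 - 24)) + 452100 = -354*(-312 - 14) + 452100 = -354*(-326) + 452100 = 115404 + 452100 = 567504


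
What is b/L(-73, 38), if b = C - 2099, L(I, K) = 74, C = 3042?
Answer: 943/74 ≈ 12.743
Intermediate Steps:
b = 943 (b = 3042 - 2099 = 943)
b/L(-73, 38) = 943/74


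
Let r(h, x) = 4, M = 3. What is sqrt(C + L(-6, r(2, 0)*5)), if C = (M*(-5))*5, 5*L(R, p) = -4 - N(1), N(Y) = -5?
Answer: I*sqrt(1870)/5 ≈ 8.6487*I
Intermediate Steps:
L(R, p) = 1/5 (L(R, p) = (-4 - 1*(-5))/5 = (-4 + 5)/5 = (1/5)*1 = 1/5)
C = -75 (C = (3*(-5))*5 = -15*5 = -75)
sqrt(C + L(-6, r(2, 0)*5)) = sqrt(-75 + 1/5) = sqrt(-374/5) = I*sqrt(1870)/5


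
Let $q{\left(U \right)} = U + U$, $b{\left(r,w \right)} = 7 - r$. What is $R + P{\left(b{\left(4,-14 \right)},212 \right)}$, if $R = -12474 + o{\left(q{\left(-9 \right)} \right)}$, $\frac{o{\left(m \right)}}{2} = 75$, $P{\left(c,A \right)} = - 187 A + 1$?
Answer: $-51967$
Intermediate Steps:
$q{\left(U \right)} = 2 U$
$P{\left(c,A \right)} = 1 - 187 A$
$o{\left(m \right)} = 150$ ($o{\left(m \right)} = 2 \cdot 75 = 150$)
$R = -12324$ ($R = -12474 + 150 = -12324$)
$R + P{\left(b{\left(4,-14 \right)},212 \right)} = -12324 + \left(1 - 39644\right) = -12324 - 39643 = -51967$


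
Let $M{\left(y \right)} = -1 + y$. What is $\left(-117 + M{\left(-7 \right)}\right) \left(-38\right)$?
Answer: $4750$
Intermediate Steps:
$\left(-117 + M{\left(-7 \right)}\right) \left(-38\right) = \left(-117 - 8\right) \left(-38\right) = \left(-125\right) \left(-38\right) = 4750$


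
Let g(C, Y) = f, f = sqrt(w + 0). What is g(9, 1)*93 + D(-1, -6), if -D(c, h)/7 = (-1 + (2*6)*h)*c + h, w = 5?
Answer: -469 + 93*sqrt(5) ≈ -261.05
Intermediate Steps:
D(c, h) = -7*h - 7*c*(-1 + 12*h) (D(c, h) = -7*((-1 + (2*6)*h)*c + h) = -7*((-1 + 12*h)*c + h) = -7*(c*(-1 + 12*h) + h) = -7*(h + c*(-1 + 12*h)) = -7*h - 7*c*(-1 + 12*h))
f = sqrt(5) (f = sqrt(5 + 0) = sqrt(5) ≈ 2.2361)
g(C, Y) = sqrt(5)
g(9, 1)*93 + D(-1, -6) = sqrt(5)*93 + (-7*(-6) + 7*(-1) - 84*(-1)*(-6)) = 93*sqrt(5) + (42 - 7 - 504) = 93*sqrt(5) - 469 = -469 + 93*sqrt(5)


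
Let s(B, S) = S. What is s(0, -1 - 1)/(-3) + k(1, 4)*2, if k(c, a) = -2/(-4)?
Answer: 5/3 ≈ 1.6667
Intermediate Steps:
k(c, a) = ½ (k(c, a) = -2*(-¼) = ½)
s(0, -1 - 1)/(-3) + k(1, 4)*2 = (-1 - 1)/(-3) + (½)*2 = -2*(-⅓) + 1 = ⅔ + 1 = 5/3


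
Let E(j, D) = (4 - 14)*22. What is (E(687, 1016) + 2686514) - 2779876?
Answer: -93582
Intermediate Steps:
E(j, D) = -220 (E(j, D) = -10*22 = -220)
(E(687, 1016) + 2686514) - 2779876 = (-220 + 2686514) - 2779876 = 2686294 - 2779876 = -93582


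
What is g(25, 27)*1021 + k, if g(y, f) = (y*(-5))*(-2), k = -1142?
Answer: 254108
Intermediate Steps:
g(y, f) = 10*y (g(y, f) = -5*y*(-2) = 10*y)
g(25, 27)*1021 + k = (10*25)*1021 - 1142 = 250*1021 - 1142 = 255250 - 1142 = 254108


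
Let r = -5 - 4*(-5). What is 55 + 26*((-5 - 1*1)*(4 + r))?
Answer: -2909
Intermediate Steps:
r = 15 (r = -5 + 20 = 15)
55 + 26*((-5 - 1*1)*(4 + r)) = 55 + 26*((-5 - 1*1)*(4 + 15)) = 55 + 26*((-5 - 1)*19) = 55 + 26*(-6*19) = 55 + 26*(-114) = 55 - 2964 = -2909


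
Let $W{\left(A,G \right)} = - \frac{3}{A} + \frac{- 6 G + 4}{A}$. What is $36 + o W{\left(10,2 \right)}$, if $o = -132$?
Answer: $\frac{906}{5} \approx 181.2$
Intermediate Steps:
$W{\left(A,G \right)} = - \frac{3}{A} + \frac{4 - 6 G}{A}$
$36 + o W{\left(10,2 \right)} = 36 - 132 \frac{1 - 12}{10} = 36 - 132 \cdot \frac{1}{10} \left(-11\right) = 36 - - \frac{726}{5} = 36 + \frac{726}{5} = \frac{906}{5}$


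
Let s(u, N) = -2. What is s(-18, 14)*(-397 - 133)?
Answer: 1060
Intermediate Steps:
s(-18, 14)*(-397 - 133) = -2*(-397 - 133) = -2*(-530) = 1060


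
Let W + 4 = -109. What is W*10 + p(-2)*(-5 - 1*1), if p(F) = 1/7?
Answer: -7916/7 ≈ -1130.9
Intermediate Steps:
W = -113 (W = -4 - 109 = -113)
p(F) = ⅐
W*10 + p(-2)*(-5 - 1*1) = -113*10 + (-5 - 1*1)/7 = -1130 + (-5 - 1)/7 = -1130 + (⅐)*(-6) = -1130 - 6/7 = -7916/7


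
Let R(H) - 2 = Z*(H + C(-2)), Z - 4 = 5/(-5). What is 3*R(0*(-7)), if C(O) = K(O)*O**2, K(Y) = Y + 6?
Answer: 150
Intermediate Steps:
K(Y) = 6 + Y
Z = 3 (Z = 4 + 5/(-5) = 4 + 5*(-1/5) = 4 - 1 = 3)
C(O) = O**2*(6 + O) (C(O) = (6 + O)*O**2 = O**2*(6 + O))
R(H) = 50 + 3*H (R(H) = 2 + 3*(H + (-2)**2*(6 - 2)) = 2 + 3*(H + 4*4) = 2 + 3*(H + 16) = 2 + 3*(16 + H) = 2 + (48 + 3*H) = 50 + 3*H)
3*R(0*(-7)) = 3*(50 + 3*(0*(-7))) = 3*(50 + 3*0) = 3*(50 + 0) = 3*50 = 150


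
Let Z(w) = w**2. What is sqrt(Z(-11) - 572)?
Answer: I*sqrt(451) ≈ 21.237*I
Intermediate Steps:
sqrt(Z(-11) - 572) = sqrt((-11)**2 - 572) = sqrt(121 - 572) = sqrt(-451) = I*sqrt(451)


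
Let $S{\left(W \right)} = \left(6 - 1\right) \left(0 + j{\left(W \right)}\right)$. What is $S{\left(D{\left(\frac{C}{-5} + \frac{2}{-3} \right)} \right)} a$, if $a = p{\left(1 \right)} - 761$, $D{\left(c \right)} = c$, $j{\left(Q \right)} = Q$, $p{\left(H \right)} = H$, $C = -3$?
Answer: $\frac{760}{3} \approx 253.33$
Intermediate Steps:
$S{\left(W \right)} = 5 W$ ($S{\left(W \right)} = \left(6 - 1\right) \left(0 + W\right) = 5 W$)
$a = -760$ ($a = 1 - 761 = -760$)
$S{\left(D{\left(\frac{C}{-5} + \frac{2}{-3} \right)} \right)} a = 5 \left(- \frac{3}{-5} + \frac{2}{-3}\right) \left(-760\right) = 5 \left(\left(-3\right) \left(- \frac{1}{5}\right) + 2 \left(- \frac{1}{3}\right)\right) \left(-760\right) = 5 \left(\frac{3}{5} - \frac{2}{3}\right) \left(-760\right) = 5 \left(- \frac{1}{15}\right) \left(-760\right) = \left(- \frac{1}{3}\right) \left(-760\right) = \frac{760}{3}$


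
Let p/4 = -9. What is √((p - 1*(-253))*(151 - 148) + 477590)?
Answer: √478241 ≈ 691.55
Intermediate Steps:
p = -36 (p = 4*(-9) = -36)
√((p - 1*(-253))*(151 - 148) + 477590) = √((-36 - 1*(-253))*(151 - 148) + 477590) = √((-36 + 253)*3 + 477590) = √(217*3 + 477590) = √(651 + 477590) = √478241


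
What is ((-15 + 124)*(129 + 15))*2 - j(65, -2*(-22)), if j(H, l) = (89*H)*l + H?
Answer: -223213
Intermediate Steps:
j(H, l) = H + 89*H*l (j(H, l) = 89*H*l + H = H + 89*H*l)
((-15 + 124)*(129 + 15))*2 - j(65, -2*(-22)) = ((-15 + 124)*(129 + 15))*2 - 65*(1 + 89*(-2*(-22))) = (109*144)*2 - 65*(1 + 89*44) = 15696*2 - 65*(1 + 3916) = 31392 - 65*3917 = 31392 - 1*254605 = 31392 - 254605 = -223213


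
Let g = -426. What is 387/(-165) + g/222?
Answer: -8678/2035 ≈ -4.2644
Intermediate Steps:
387/(-165) + g/222 = 387/(-165) - 426/222 = 387*(-1/165) - 426*1/222 = -129/55 - 71/37 = -8678/2035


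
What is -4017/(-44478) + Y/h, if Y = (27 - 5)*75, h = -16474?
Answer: -1202107/122121762 ≈ -0.0098435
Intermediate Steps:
Y = 1650 (Y = 22*75 = 1650)
-4017/(-44478) + Y/h = -4017/(-44478) + 1650/(-16474) = -4017*(-1/44478) + 1650*(-1/16474) = 1339/14826 - 825/8237 = -1202107/122121762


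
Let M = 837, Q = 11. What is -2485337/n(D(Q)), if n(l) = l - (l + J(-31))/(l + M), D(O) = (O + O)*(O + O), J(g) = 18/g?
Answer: -101777035487/19805298 ≈ -5138.9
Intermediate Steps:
D(O) = 4*O² (D(O) = (2*O)*(2*O) = 4*O²)
n(l) = l - (-18/31 + l)/(837 + l) (n(l) = l - (l + 18/(-31))/(l + 837) = l - (l + 18*(-1/31))/(837 + l) = l - (l - 18/31)/(837 + l) = l - (-18/31 + l)/(837 + l))
-2485337/n(D(Q)) = -2485337*(837 + 4*11²)/(18/31 + (4*11²)² + 836*(4*11²)) = -2485337*(837 + 4*121)/(18/31 + (4*121)² + 836*(4*121)) = -2485337*(837 + 484)/(18/31 + 484² + 836*484) = -2485337*1321/(18/31 + 234256 + 404624) = -2485337/((1/1321)*(19805298/31)) = -2485337/19805298/40951 = -2485337*40951/19805298 = -101777035487/19805298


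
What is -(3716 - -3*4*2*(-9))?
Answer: -3500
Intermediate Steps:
-(3716 - -3*4*2*(-9)) = -(3716 - (-12*2)*(-9)) = -(3716 - (-24)*(-9)) = -(3716 - 1*216) = -(3716 - 216) = -1*3500 = -3500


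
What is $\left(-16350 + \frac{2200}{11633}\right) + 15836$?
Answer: $- \frac{5977162}{11633} \approx -513.81$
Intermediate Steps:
$\left(-16350 + \frac{2200}{11633}\right) + 15836 = - \frac{190197350}{11633} + 15836 = - \frac{5977162}{11633}$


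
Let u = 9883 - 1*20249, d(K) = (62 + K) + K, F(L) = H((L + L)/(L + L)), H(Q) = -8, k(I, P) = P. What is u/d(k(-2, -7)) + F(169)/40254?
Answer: -34772779/161016 ≈ -215.96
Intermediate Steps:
F(L) = -8
d(K) = 62 + 2*K
u = -10366 (u = 9883 - 20249 = -10366)
u/d(k(-2, -7)) + F(169)/40254 = -10366/(62 + 2*(-7)) - 8/40254 = -10366/(62 - 14) - 8*1/40254 = -10366/48 - 4/20127 = -10366*1/48 - 4/20127 = -5183/24 - 4/20127 = -34772779/161016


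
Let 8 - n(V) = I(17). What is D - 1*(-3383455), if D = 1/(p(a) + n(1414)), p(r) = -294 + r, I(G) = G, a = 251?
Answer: 175939659/52 ≈ 3.3835e+6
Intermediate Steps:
n(V) = -9 (n(V) = 8 - 1*17 = 8 - 17 = -9)
D = -1/52 (D = 1/((-294 + 251) - 9) = 1/(-43 - 9) = 1/(-52) = -1/52 ≈ -0.019231)
D - 1*(-3383455) = -1/52 - 1*(-3383455) = -1/52 + 3383455 = 175939659/52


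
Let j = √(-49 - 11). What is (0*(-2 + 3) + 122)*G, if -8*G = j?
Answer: -61*I*√15/2 ≈ -118.13*I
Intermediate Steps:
j = 2*I*√15 (j = √(-60) = 2*I*√15 ≈ 7.746*I)
G = -I*√15/4 ≈ -0.96825*I
(0*(-2 + 3) + 122)*G = (0*(-2 + 3) + 122)*(-I*√15/4) = (0*1 + 122)*(-I*√15/4) = (0 + 122)*(-I*√15/4) = 122*(-I*√15/4) = -61*I*√15/2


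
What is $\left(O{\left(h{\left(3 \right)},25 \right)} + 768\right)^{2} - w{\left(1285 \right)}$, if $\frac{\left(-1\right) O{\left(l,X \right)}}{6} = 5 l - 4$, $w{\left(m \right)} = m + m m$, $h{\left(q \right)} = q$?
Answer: $-1159706$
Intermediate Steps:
$w{\left(m \right)} = m + m^{2}$
$O{\left(l,X \right)} = 24 - 30 l$ ($O{\left(l,X \right)} = - 6 \left(5 l - 4\right) = - 6 \left(-4 + 5 l\right) = 24 - 30 l$)
$\left(O{\left(h{\left(3 \right)},25 \right)} + 768\right)^{2} - w{\left(1285 \right)} = \left(\left(24 - 90\right) + 768\right)^{2} - 1285 \left(1 + 1285\right) = \left(\left(24 - 90\right) + 768\right)^{2} - 1285 \cdot 1286 = \left(-66 + 768\right)^{2} - 1652510 = 702^{2} - 1652510 = 492804 - 1652510 = -1159706$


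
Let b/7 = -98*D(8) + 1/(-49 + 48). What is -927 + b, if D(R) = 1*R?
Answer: -6422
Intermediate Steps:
D(R) = R
b = -5495 (b = 7*(-98*8 + 1/(-49 + 48)) = 7*(-784 + 1/(-1)) = 7*(-784 - 1) = 7*(-785) = -5495)
-927 + b = -927 - 5495 = -6422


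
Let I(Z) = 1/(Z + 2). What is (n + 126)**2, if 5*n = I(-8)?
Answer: 14280841/900 ≈ 15868.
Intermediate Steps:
I(Z) = 1/(2 + Z)
n = -1/30 (n = 1/(5*(2 - 8)) = (1/5)/(-6) = (1/5)*(-1/6) = -1/30 ≈ -0.033333)
(n + 126)**2 = (-1/30 + 126)**2 = (3779/30)**2 = 14280841/900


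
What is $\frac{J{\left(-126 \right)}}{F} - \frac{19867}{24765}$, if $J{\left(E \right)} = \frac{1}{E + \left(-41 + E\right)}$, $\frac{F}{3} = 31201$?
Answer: $- \frac{181621996486}{226398980145} \approx -0.80222$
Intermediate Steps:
$F = 93603$ ($F = 3 \cdot 31201 = 93603$)
$J{\left(E \right)} = \frac{1}{-41 + 2 E}$
$\frac{J{\left(-126 \right)}}{F} - \frac{19867}{24765} = \frac{1}{\left(-41 + 2 \left(-126\right)\right) 93603} - \frac{19867}{24765} = \frac{1}{-41 - 252} \cdot \frac{1}{93603} - \frac{19867}{24765} = \frac{1}{-293} \cdot \frac{1}{93603} - \frac{19867}{24765} = \left(- \frac{1}{293}\right) \frac{1}{93603} - \frac{19867}{24765} = - \frac{1}{27425679} - \frac{19867}{24765} = - \frac{181621996486}{226398980145}$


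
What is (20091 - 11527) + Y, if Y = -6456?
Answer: 2108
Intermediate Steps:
(20091 - 11527) + Y = (20091 - 11527) - 6456 = 8564 - 6456 = 2108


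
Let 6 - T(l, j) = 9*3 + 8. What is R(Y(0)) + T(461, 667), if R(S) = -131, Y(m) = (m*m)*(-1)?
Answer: -160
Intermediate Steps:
T(l, j) = -29 (T(l, j) = 6 - (9*3 + 8) = 6 - (27 + 8) = 6 - 1*35 = 6 - 35 = -29)
Y(m) = -m² (Y(m) = m²*(-1) = -m²)
R(Y(0)) + T(461, 667) = -131 - 29 = -160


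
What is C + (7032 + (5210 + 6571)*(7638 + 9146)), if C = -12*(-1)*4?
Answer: 197739384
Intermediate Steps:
C = 48 (C = 12*4 = 48)
C + (7032 + (5210 + 6571)*(7638 + 9146)) = 48 + (7032 + (5210 + 6571)*(7638 + 9146)) = 48 + (7032 + 11781*16784) = 48 + (7032 + 197732304) = 48 + 197739336 = 197739384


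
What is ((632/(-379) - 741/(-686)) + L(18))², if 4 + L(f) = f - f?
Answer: 1422507050721/67596880036 ≈ 21.044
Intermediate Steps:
L(f) = -4 (L(f) = -4 + (f - f) = -4 + 0 = -4)
((632/(-379) - 741/(-686)) + L(18))² = ((632/(-379) - 741/(-686)) - 4)² = ((632*(-1/379) - 741*(-1/686)) - 4)² = ((-632/379 + 741/686) - 4)² = (-152713/259994 - 4)² = (-1192689/259994)² = 1422507050721/67596880036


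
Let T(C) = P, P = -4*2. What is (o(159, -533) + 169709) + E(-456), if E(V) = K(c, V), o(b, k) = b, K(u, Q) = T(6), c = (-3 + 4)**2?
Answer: 169860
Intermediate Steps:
P = -8
c = 1 (c = 1**2 = 1)
T(C) = -8
K(u, Q) = -8
E(V) = -8
(o(159, -533) + 169709) + E(-456) = (159 + 169709) - 8 = 169868 - 8 = 169860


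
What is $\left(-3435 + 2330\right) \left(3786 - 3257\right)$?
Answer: $-584545$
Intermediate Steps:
$\left(-3435 + 2330\right) \left(3786 - 3257\right) = \left(-1105\right) 529 = -584545$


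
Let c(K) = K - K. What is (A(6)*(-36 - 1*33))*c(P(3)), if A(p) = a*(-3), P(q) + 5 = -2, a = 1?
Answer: 0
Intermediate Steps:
P(q) = -7 (P(q) = -5 - 2 = -7)
A(p) = -3 (A(p) = 1*(-3) = -3)
c(K) = 0
(A(6)*(-36 - 1*33))*c(P(3)) = -3*(-36 - 1*33)*0 = -3*(-36 - 33)*0 = -3*(-69)*0 = 207*0 = 0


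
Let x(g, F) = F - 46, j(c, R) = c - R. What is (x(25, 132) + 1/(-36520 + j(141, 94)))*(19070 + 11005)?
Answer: 94335560775/36473 ≈ 2.5864e+6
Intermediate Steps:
x(g, F) = -46 + F
(x(25, 132) + 1/(-36520 + j(141, 94)))*(19070 + 11005) = ((-46 + 132) + 1/(-36520 + (141 - 1*94)))*(19070 + 11005) = (86 + 1/(-36520 + (141 - 94)))*30075 = (86 + 1/(-36520 + 47))*30075 = (86 + 1/(-36473))*30075 = (86 - 1/36473)*30075 = (3136677/36473)*30075 = 94335560775/36473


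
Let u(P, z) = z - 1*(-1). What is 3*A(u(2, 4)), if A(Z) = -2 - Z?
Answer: -21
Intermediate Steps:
u(P, z) = 1 + z (u(P, z) = z + 1 = 1 + z)
3*A(u(2, 4)) = 3*(-2 - (1 + 4)) = 3*(-2 - 1*5) = 3*(-2 - 5) = 3*(-7) = -21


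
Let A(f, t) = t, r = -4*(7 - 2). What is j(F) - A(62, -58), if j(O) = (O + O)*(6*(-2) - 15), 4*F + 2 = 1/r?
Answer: 3427/40 ≈ 85.675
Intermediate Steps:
r = -20 (r = -4*5 = -20)
F = -41/80 (F = -1/2 + (1/4)/(-20) = -1/2 + (1/4)*(-1/20) = -1/2 - 1/80 = -41/80 ≈ -0.51250)
j(O) = -54*O (j(O) = (2*O)*(-12 - 15) = (2*O)*(-27) = -54*O)
j(F) - A(62, -58) = -54*(-41/80) - 1*(-58) = 1107/40 + 58 = 3427/40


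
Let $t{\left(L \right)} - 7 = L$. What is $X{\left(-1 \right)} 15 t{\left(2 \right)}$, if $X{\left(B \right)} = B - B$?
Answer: $0$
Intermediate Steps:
$X{\left(B \right)} = 0$
$t{\left(L \right)} = 7 + L$
$X{\left(-1 \right)} 15 t{\left(2 \right)} = 0 \cdot 15 \left(7 + 2\right) = 0 \cdot 9 = 0$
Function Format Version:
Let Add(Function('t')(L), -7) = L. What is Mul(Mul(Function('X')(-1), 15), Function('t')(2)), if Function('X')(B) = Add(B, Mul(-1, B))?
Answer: 0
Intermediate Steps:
Function('X')(B) = 0
Function('t')(L) = Add(7, L)
Mul(Mul(Function('X')(-1), 15), Function('t')(2)) = Mul(Mul(0, 15), Add(7, 2)) = Mul(0, 9) = 0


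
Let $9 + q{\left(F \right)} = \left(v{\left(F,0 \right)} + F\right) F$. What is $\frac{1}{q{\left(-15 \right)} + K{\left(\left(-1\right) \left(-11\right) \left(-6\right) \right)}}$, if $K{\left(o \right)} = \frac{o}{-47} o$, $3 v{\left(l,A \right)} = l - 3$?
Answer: $\frac{47}{10026} \approx 0.0046878$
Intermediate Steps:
$v{\left(l,A \right)} = -1 + \frac{l}{3}$ ($v{\left(l,A \right)} = \frac{l - 3}{3} = \frac{-3 + l}{3} = -1 + \frac{l}{3}$)
$q{\left(F \right)} = -9 + F \left(-1 + \frac{4 F}{3}\right)$ ($q{\left(F \right)} = -9 + \left(\left(-1 + \frac{F}{3}\right) + F\right) F = -9 + \left(-1 + \frac{4 F}{3}\right) F = -9 + F \left(-1 + \frac{4 F}{3}\right)$)
$K{\left(o \right)} = - \frac{o^{2}}{47}$ ($K{\left(o \right)} = o \left(- \frac{1}{47}\right) o = - \frac{o}{47} o = - \frac{o^{2}}{47}$)
$\frac{1}{q{\left(-15 \right)} + K{\left(\left(-1\right) \left(-11\right) \left(-6\right) \right)}} = \frac{1}{\left(-9 - -15 + \frac{4 \left(-15\right)^{2}}{3}\right) - \frac{\left(\left(-1\right) \left(-11\right) \left(-6\right)\right)^{2}}{47}} = \frac{1}{\left(-9 + 15 + \frac{4}{3} \cdot 225\right) - \frac{\left(11 \left(-6\right)\right)^{2}}{47}} = \frac{1}{\left(-9 + 15 + 300\right) - \frac{\left(-66\right)^{2}}{47}} = \frac{1}{306 - \frac{4356}{47}} = \frac{1}{\frac{10026}{47}} = \frac{47}{10026}$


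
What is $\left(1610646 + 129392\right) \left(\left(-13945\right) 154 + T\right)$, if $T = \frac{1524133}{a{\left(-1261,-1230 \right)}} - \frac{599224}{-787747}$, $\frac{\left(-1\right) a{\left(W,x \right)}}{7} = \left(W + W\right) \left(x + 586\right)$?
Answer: $- \frac{1287182850913060716635281}{344462857172} \approx -3.7368 \cdot 10^{12}$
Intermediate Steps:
$a{\left(W,x \right)} = - 14 W \left(586 + x\right)$ ($a{\left(W,x \right)} = - 7 \left(W + W\right) \left(x + 586\right) = - 7 \cdot 2 W \left(586 + x\right) = - 14 W \left(586 + x\right)$)
$T = \frac{431696301621}{688925714344}$ ($T = \frac{1524133}{\left(-14\right) \left(-1261\right) \left(586 - 1230\right)} - \frac{599224}{-787747} = \frac{1524133}{\left(-14\right) \left(-1261\right) \left(-644\right)} - - \frac{599224}{787747} = \frac{1524133}{-11369176} + \frac{599224}{787747} = 1524133 \left(- \frac{1}{11369176}\right) + \frac{599224}{787747} = - \frac{117241}{874552} + \frac{599224}{787747} = \frac{431696301621}{688925714344} \approx 0.62662$)
$\left(1610646 + 129392\right) \left(\left(-13945\right) 154 + T\right) = \left(1610646 + 129392\right) \left(\left(-13945\right) 154 + \frac{431696301621}{688925714344}\right) = 1740038 \left(-2147530 + \frac{431696301621}{688925714344}\right) = 1740038 \left(- \frac{1479488207628868699}{688925714344}\right) = - \frac{1287182850913060716635281}{344462857172}$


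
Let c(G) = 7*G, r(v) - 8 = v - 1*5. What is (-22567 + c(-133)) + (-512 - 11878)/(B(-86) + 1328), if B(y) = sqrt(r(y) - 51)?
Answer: 2*(-11749*sqrt(134) + 15608867*I)/(sqrt(134) - 1328*I) ≈ -23507.0 + 0.081319*I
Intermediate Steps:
r(v) = 3 + v (r(v) = 8 + (v - 1*5) = 8 + (v - 5) = 8 + (-5 + v) = 3 + v)
B(y) = sqrt(-48 + y) (B(y) = sqrt((3 + y) - 51) = sqrt(-48 + y))
(-22567 + c(-133)) + (-512 - 11878)/(B(-86) + 1328) = (-22567 + 7*(-133)) + (-512 - 11878)/(sqrt(-48 - 86) + 1328) = (-22567 - 931) - 12390/(sqrt(-134) + 1328) = -23498 - 12390/(I*sqrt(134) + 1328) = -23498 - 12390/(1328 + I*sqrt(134))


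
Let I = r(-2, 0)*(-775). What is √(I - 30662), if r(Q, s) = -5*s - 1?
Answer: 11*I*√247 ≈ 172.88*I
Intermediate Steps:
r(Q, s) = -1 - 5*s
I = 775 (I = (-1 - 5*0)*(-775) = (-1 + 0)*(-775) = -1*(-775) = 775)
√(I - 30662) = √(775 - 30662) = √(-29887) = 11*I*√247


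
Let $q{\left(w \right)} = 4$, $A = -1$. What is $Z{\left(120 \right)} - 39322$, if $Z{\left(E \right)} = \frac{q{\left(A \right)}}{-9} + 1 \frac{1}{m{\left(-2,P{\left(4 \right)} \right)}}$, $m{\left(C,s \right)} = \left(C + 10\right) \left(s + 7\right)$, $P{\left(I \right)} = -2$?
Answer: $- \frac{14156071}{360} \approx -39322.0$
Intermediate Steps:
$m{\left(C,s \right)} = \left(7 + s\right) \left(10 + C\right)$ ($m{\left(C,s \right)} = \left(10 + C\right) \left(7 + s\right) = \left(7 + s\right) \left(10 + C\right)$)
$Z{\left(E \right)} = - \frac{151}{360}$ ($Z{\left(E \right)} = \frac{4}{-9} + 1 \frac{1}{70 + 7 \left(-2\right) + 10 \left(-2\right) - -4} = 4 \left(- \frac{1}{9}\right) + 1 \frac{1}{70 - 14 - 20 + 4} = - \frac{4}{9} + 1 \cdot \frac{1}{40} = - \frac{4}{9} + \frac{1}{40} = - \frac{151}{360}$)
$Z{\left(120 \right)} - 39322 = - \frac{151}{360} - 39322 = - \frac{14156071}{360}$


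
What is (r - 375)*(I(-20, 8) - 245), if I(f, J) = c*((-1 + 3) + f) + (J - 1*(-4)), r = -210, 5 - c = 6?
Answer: 125775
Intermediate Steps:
c = -1 (c = 5 - 1*6 = 5 - 6 = -1)
I(f, J) = 2 + J - f (I(f, J) = -((-1 + 3) + f) + (J - 1*(-4)) = -(2 + f) + (J + 4) = (-2 - f) + (4 + J) = 2 + J - f)
(r - 375)*(I(-20, 8) - 245) = (-210 - 375)*((2 + 8 - 1*(-20)) - 245) = -585*((2 + 8 + 20) - 245) = -585*(30 - 245) = -585*(-215) = 125775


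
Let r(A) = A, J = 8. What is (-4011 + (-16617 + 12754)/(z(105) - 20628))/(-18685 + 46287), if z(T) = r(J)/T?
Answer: -8687147637/59784055064 ≈ -0.14531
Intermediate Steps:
z(T) = 8/T
(-4011 + (-16617 + 12754)/(z(105) - 20628))/(-18685 + 46287) = (-4011 + (-16617 + 12754)/(8/105 - 20628))/(-18685 + 46287) = (-4011 - 3863/(8*(1/105) - 20628))/27602 = (-4011 - 3863/(8/105 - 20628))*(1/27602) = (-4011 - 3863/(-2165932/105))*(1/27602) = (-4011 - 3863*(-105/2165932))*(1/27602) = (-4011 + 405615/2165932)*(1/27602) = -8687147637/2165932*1/27602 = -8687147637/59784055064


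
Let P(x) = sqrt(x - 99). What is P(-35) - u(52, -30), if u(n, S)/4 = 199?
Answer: -796 + I*sqrt(134) ≈ -796.0 + 11.576*I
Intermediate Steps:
u(n, S) = 796 (u(n, S) = 4*199 = 796)
P(x) = sqrt(-99 + x)
P(-35) - u(52, -30) = sqrt(-99 - 35) - 1*796 = sqrt(-134) - 796 = I*sqrt(134) - 796 = -796 + I*sqrt(134)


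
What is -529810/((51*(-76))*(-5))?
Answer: -52981/1938 ≈ -27.338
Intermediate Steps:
-529810/((51*(-76))*(-5)) = -529810/((-3876*(-5))) = -529810/19380 = -529810*1/19380 = -52981/1938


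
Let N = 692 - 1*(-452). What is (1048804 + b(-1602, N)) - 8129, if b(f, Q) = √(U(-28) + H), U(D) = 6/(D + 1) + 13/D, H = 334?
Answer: 1040675 + √587965/42 ≈ 1.0407e+6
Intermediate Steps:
U(D) = 6/(1 + D) + 13/D
N = 1144 (N = 692 + 452 = 1144)
b(f, Q) = √587965/42 (b(f, Q) = √((13 + 19*(-28))/((-28)*(1 - 28)) + 334) = √(-1/28*(13 - 532)/(-27) + 334) = √(-1/28*(-1/27)*(-519) + 334) = √(-173/252 + 334) = √(83995/252) = √587965/42)
(1048804 + b(-1602, N)) - 8129 = (1048804 + √587965/42) - 8129 = 1040675 + √587965/42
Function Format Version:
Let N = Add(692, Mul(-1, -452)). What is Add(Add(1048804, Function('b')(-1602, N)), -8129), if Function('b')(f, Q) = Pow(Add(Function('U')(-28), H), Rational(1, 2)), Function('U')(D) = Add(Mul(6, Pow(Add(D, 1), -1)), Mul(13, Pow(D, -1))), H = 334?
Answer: Add(1040675, Mul(Rational(1, 42), Pow(587965, Rational(1, 2)))) ≈ 1.0407e+6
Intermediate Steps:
Function('U')(D) = Add(Mul(6, Pow(Add(1, D), -1)), Mul(13, Pow(D, -1)))
N = 1144 (N = Add(692, 452) = 1144)
Function('b')(f, Q) = Mul(Rational(1, 42), Pow(587965, Rational(1, 2))) (Function('b')(f, Q) = Pow(Add(Mul(Pow(-28, -1), Pow(Add(1, -28), -1), Add(13, Mul(19, -28))), 334), Rational(1, 2)) = Pow(Add(Mul(Rational(-1, 28), Pow(-27, -1), Add(13, -532)), 334), Rational(1, 2)) = Pow(Add(Mul(Rational(-1, 28), Rational(-1, 27), -519), 334), Rational(1, 2)) = Pow(Add(Rational(-173, 252), 334), Rational(1, 2)) = Pow(Rational(83995, 252), Rational(1, 2)) = Mul(Rational(1, 42), Pow(587965, Rational(1, 2))))
Add(Add(1048804, Function('b')(-1602, N)), -8129) = Add(Add(1048804, Mul(Rational(1, 42), Pow(587965, Rational(1, 2)))), -8129) = Add(1040675, Mul(Rational(1, 42), Pow(587965, Rational(1, 2))))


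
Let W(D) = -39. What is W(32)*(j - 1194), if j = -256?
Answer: 56550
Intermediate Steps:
W(32)*(j - 1194) = -39*(-256 - 1194) = -39*(-1450) = 56550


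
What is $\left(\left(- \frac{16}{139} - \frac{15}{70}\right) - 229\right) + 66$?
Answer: $- \frac{317839}{1946} \approx -163.33$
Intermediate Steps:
$\left(\left(- \frac{16}{139} - \frac{15}{70}\right) - 229\right) + 66 = \left(\left(\left(-16\right) \frac{1}{139} - \frac{3}{14}\right) - 229\right) + 66 = \left(\left(- \frac{16}{139} - \frac{3}{14}\right) - 229\right) + 66 = \left(- \frac{641}{1946} - 229\right) + 66 = - \frac{446275}{1946} + 66 = - \frac{317839}{1946}$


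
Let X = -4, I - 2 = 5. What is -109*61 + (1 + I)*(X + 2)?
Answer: -6665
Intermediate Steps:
I = 7 (I = 2 + 5 = 7)
-109*61 + (1 + I)*(X + 2) = -109*61 + (1 + 7)*(-4 + 2) = -6649 + 8*(-2) = -6649 - 16 = -6665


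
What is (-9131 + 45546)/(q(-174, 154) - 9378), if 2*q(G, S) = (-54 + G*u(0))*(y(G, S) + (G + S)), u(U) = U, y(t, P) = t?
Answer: -7283/828 ≈ -8.7959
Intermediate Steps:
q(G, S) = -54*G - 27*S (q(G, S) = ((-54 + G*0)*(G + (G + S)))/2 = ((-54 + 0)*(S + 2*G))/2 = (-54*(S + 2*G))/2 = (-108*G - 54*S)/2 = -54*G - 27*S)
(-9131 + 45546)/(q(-174, 154) - 9378) = (-9131 + 45546)/((-54*(-174) - 27*154) - 9378) = 36415/((9396 - 4158) - 9378) = 36415/(5238 - 9378) = 36415/(-4140) = 36415*(-1/4140) = -7283/828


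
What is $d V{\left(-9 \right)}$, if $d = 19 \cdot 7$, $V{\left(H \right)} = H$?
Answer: $-1197$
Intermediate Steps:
$d = 133$
$d V{\left(-9 \right)} = 133 \left(-9\right) = -1197$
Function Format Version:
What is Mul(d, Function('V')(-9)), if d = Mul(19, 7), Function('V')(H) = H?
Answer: -1197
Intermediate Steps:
d = 133
Mul(d, Function('V')(-9)) = Mul(133, -9) = -1197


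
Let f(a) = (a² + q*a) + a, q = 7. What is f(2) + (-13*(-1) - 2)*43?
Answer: 493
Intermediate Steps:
f(a) = a² + 8*a (f(a) = (a² + 7*a) + a = a² + 8*a)
f(2) + (-13*(-1) - 2)*43 = 2*(8 + 2) + (-13*(-1) - 2)*43 = 2*10 + (13 - 2)*43 = 20 + 11*43 = 20 + 473 = 493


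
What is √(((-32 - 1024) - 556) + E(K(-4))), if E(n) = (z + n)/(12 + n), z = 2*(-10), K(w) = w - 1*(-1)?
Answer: I*√14531/3 ≈ 40.182*I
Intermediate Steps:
K(w) = 1 + w (K(w) = w + 1 = 1 + w)
z = -20
E(n) = (-20 + n)/(12 + n)
√(((-32 - 1024) - 556) + E(K(-4))) = √(((-32 - 1024) - 556) + (-20 + (1 - 4))/(12 + (1 - 4))) = √((-1056 - 556) + (-20 - 3)/(12 - 3)) = √(-1612 - 23/9) = √(-14531/9) = I*√14531/3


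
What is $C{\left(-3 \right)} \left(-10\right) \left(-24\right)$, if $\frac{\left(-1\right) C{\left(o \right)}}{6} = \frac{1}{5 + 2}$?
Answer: $- \frac{1440}{7} \approx -205.71$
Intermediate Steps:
$C{\left(o \right)} = - \frac{6}{7}$ ($C{\left(o \right)} = - \frac{6}{5 + 2} = - \frac{6}{7}$)
$C{\left(-3 \right)} \left(-10\right) \left(-24\right) = \left(- \frac{6}{7}\right) \left(-10\right) \left(-24\right) = \frac{60}{7} \left(-24\right) = - \frac{1440}{7}$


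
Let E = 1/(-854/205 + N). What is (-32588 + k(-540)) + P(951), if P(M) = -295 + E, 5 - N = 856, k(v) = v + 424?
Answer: -5785021896/175309 ≈ -32999.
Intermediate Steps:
k(v) = 424 + v
N = -851 (N = 5 - 1*856 = 5 - 856 = -851)
E = -205/175309 (E = 1/(-854/205 - 851) = 1/(-175309/205) = -205/175309 ≈ -0.0011694)
P(M) = -51716360/175309 (P(M) = -295 - 205/175309 = -51716360/175309)
(-32588 + k(-540)) + P(951) = (-32588 + (424 - 540)) - 51716360/175309 = (-32588 - 116) - 51716360/175309 = -32704 - 51716360/175309 = -5785021896/175309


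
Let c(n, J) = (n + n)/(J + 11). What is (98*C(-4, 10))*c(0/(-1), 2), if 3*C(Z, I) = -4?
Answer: 0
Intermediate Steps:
C(Z, I) = -4/3 (C(Z, I) = (1/3)*(-4) = -4/3)
c(n, J) = 2*n/(11 + J) (c(n, J) = (2*n)/(11 + J) = 2*n/(11 + J))
(98*C(-4, 10))*c(0/(-1), 2) = (98*(-4/3))*(2*(0/(-1))/(11 + 2)) = -784*0*(-1)/(3*13) = -784*0/(3*13) = -392/3*0 = 0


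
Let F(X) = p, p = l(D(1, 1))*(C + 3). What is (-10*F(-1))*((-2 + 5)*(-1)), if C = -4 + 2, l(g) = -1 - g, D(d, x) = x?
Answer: -60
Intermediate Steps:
C = -2
p = -2 (p = (-1 - 1*1)*(-2 + 3) = (-1 - 1)*1 = -2*1 = -2)
F(X) = -2
(-10*F(-1))*((-2 + 5)*(-1)) = (-10*(-2))*((-2 + 5)*(-1)) = 20*(3*(-1)) = 20*(-3) = -60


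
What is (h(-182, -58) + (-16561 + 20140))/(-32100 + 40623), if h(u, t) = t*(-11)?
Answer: 4217/8523 ≈ 0.49478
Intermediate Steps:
h(u, t) = -11*t
(h(-182, -58) + (-16561 + 20140))/(-32100 + 40623) = (-11*(-58) + (-16561 + 20140))/(-32100 + 40623) = (638 + 3579)/8523 = 4217*(1/8523) = 4217/8523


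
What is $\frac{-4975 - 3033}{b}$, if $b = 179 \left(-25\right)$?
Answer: $\frac{8008}{4475} \approx 1.7895$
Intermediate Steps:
$b = -4475$
$\frac{-4975 - 3033}{b} = \frac{-4975 - 3033}{-4475} = \left(-4975 - 3033\right) \left(- \frac{1}{4475}\right) = \left(-8008\right) \left(- \frac{1}{4475}\right) = \frac{8008}{4475}$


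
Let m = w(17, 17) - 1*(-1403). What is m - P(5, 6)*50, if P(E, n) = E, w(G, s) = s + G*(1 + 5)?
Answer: 1272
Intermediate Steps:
w(G, s) = s + 6*G (w(G, s) = s + G*6 = s + 6*G)
m = 1522 (m = (17 + 6*17) - 1*(-1403) = (17 + 102) + 1403 = 119 + 1403 = 1522)
m - P(5, 6)*50 = 1522 - 5*50 = 1522 - 1*250 = 1522 - 250 = 1272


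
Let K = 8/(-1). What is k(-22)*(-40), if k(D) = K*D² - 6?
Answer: 155120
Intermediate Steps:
K = -8 (K = 8*(-1) = -8)
k(D) = -6 - 8*D² (k(D) = -8*D² - 6 = -6 - 8*D²)
k(-22)*(-40) = (-6 - 8*(-22)²)*(-40) = (-6 - 8*484)*(-40) = (-6 - 3872)*(-40) = -3878*(-40) = 155120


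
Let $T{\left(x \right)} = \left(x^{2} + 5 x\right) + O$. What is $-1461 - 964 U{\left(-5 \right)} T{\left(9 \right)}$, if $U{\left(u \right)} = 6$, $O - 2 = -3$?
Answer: $-724461$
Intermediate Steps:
$O = -1$ ($O = 2 - 3 = -1$)
$T{\left(x \right)} = -1 + x^{2} + 5 x$ ($T{\left(x \right)} = \left(x^{2} + 5 x\right) - 1 = -1 + x^{2} + 5 x$)
$-1461 - 964 U{\left(-5 \right)} T{\left(9 \right)} = -1461 - 964 \cdot 6 \left(-1 + 9^{2} + 5 \cdot 9\right) = -1461 - 964 \cdot 6 \left(-1 + 81 + 45\right) = -1461 - 964 \cdot 6 \cdot 125 = -1461 - 723000 = -724461$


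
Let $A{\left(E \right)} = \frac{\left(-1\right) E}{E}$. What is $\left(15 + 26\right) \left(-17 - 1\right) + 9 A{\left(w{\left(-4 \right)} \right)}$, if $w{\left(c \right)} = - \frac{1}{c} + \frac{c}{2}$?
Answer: $-747$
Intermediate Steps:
$w{\left(c \right)} = \frac{c}{2} - \frac{1}{c}$ ($w{\left(c \right)} = - \frac{1}{c} + c \frac{1}{2} = - \frac{1}{c} + \frac{c}{2} = \frac{c}{2} - \frac{1}{c}$)
$A{\left(E \right)} = -1$
$\left(15 + 26\right) \left(-17 - 1\right) + 9 A{\left(w{\left(-4 \right)} \right)} = \left(15 + 26\right) \left(-17 - 1\right) + 9 \left(-1\right) = 41 \left(-18\right) - 9 = -738 - 9 = -747$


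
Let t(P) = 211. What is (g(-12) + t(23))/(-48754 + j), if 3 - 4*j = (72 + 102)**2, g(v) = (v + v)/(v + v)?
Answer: -848/225289 ≈ -0.0037641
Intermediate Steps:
g(v) = 1 (g(v) = (2*v)/((2*v)) = (2*v)*(1/(2*v)) = 1)
j = -30273/4 (j = 3/4 - (72 + 102)**2/4 = 3/4 - 1/4*174**2 = 3/4 - 1/4*30276 = 3/4 - 7569 = -30273/4 ≈ -7568.3)
(g(-12) + t(23))/(-48754 + j) = (1 + 211)/(-48754 - 30273/4) = 212/(-225289/4) = 212*(-4/225289) = -848/225289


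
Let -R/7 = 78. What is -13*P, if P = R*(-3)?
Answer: -21294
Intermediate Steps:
R = -546 (R = -7*78 = -546)
P = 1638 (P = -546*(-3) = 1638)
-13*P = -13*1638 = -21294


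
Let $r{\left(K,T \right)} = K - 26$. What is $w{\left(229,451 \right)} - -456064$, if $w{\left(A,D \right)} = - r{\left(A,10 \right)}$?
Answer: $455861$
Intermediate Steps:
$r{\left(K,T \right)} = -26 + K$
$w{\left(A,D \right)} = 26 - A$ ($w{\left(A,D \right)} = - (-26 + A) = 26 - A$)
$w{\left(229,451 \right)} - -456064 = \left(26 - 229\right) - -456064 = \left(26 - 229\right) + 456064 = -203 + 456064 = 455861$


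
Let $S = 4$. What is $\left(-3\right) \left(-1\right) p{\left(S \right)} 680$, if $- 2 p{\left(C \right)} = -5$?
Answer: $5100$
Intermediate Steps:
$p{\left(C \right)} = \frac{5}{2}$ ($p{\left(C \right)} = \left(- \frac{1}{2}\right) \left(-5\right) = \frac{5}{2}$)
$\left(-3\right) \left(-1\right) p{\left(S \right)} 680 = \left(-3\right) \left(-1\right) \frac{5}{2} \cdot 680 = 3 \cdot \frac{5}{2} \cdot 680 = \frac{15}{2} \cdot 680 = 5100$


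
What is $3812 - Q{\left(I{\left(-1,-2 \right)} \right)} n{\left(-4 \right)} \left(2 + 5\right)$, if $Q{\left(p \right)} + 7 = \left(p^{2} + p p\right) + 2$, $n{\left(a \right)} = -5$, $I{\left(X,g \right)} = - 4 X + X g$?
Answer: $6157$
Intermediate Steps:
$Q{\left(p \right)} = -5 + 2 p^{2}$ ($Q{\left(p \right)} = -7 + \left(\left(p^{2} + p p\right) + 2\right) = -7 + \left(\left(p^{2} + p^{2}\right) + 2\right) = -7 + \left(2 p^{2} + 2\right) = -7 + \left(2 + 2 p^{2}\right) = -5 + 2 p^{2}$)
$3812 - Q{\left(I{\left(-1,-2 \right)} \right)} n{\left(-4 \right)} \left(2 + 5\right) = 3812 - \left(-5 + 2 \left(- (-4 - 2)\right)^{2}\right) \left(-5\right) \left(2 + 5\right) = 3812 - \left(-5 + 2 \left(\left(-1\right) \left(-6\right)\right)^{2}\right) \left(-5\right) 7 = 3812 - \left(-5 + 2 \cdot 6^{2}\right) \left(-5\right) 7 = 3812 - \left(-5 + 2 \cdot 36\right) \left(-5\right) 7 = 3812 - \left(-5 + 72\right) \left(-5\right) 7 = 3812 - 67 \left(-5\right) 7 = 3812 - \left(-335\right) 7 = 3812 - -2345 = 3812 + 2345 = 6157$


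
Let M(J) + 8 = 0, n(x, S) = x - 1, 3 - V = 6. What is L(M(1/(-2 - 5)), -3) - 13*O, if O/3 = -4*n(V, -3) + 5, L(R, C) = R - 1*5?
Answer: -832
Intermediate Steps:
V = -3 (V = 3 - 1*6 = 3 - 6 = -3)
n(x, S) = -1 + x
M(J) = -8 (M(J) = -8 + 0 = -8)
L(R, C) = -5 + R (L(R, C) = R - 5 = -5 + R)
O = 63 (O = 3*(-4*(-1 - 3) + 5) = 3*(-4*(-4) + 5) = 3*(16 + 5) = 3*21 = 63)
L(M(1/(-2 - 5)), -3) - 13*O = (-5 - 8) - 13*63 = -13 - 819 = -832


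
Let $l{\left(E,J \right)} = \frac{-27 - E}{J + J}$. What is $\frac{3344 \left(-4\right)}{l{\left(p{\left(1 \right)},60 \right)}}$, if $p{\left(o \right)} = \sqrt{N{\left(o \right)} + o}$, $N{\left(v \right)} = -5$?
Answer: $\frac{43338240}{733} - \frac{3210240 i}{733} \approx 59125.0 - 4379.6 i$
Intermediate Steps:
$p{\left(o \right)} = \sqrt{-5 + o}$
$l{\left(E,J \right)} = \frac{-27 - E}{2 J}$
$\frac{3344 \left(-4\right)}{l{\left(p{\left(1 \right)},60 \right)}} = \frac{3344 \left(-4\right)}{\frac{1}{2} \cdot \frac{1}{60} \left(-27 - \sqrt{-5 + 1}\right)} = - \frac{13376}{\frac{1}{2} \cdot \frac{1}{60} \left(-27 - \sqrt{-4}\right)} = - \frac{13376}{\frac{1}{2} \cdot \frac{1}{60} \left(-27 - 2 i\right)} = - \frac{13376}{- \frac{9}{40} - \frac{i}{60}} = - 13376 \frac{14400 \left(- \frac{9}{40} + \frac{i}{60}\right)}{733} = - \frac{192614400 \left(- \frac{9}{40} + \frac{i}{60}\right)}{733}$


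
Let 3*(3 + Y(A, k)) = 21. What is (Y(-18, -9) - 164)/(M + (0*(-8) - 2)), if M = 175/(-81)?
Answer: 12960/337 ≈ 38.457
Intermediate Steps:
M = -175/81 (M = 175*(-1/81) = -175/81 ≈ -2.1605)
Y(A, k) = 4 (Y(A, k) = -3 + (⅓)*21 = -3 + 7 = 4)
(Y(-18, -9) - 164)/(M + (0*(-8) - 2)) = (4 - 164)/(-175/81 + (0*(-8) - 2)) = -160/(-175/81 + (0 - 2)) = -160/(-175/81 - 2) = -160/(-337/81) = -160*(-81/337) = 12960/337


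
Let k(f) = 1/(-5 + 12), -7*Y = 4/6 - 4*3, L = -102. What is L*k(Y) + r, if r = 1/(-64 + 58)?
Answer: -619/42 ≈ -14.738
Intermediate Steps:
Y = 34/21 (Y = -(4/6 - 4*3)/7 = -(4*(⅙) - 12)/7 = -(⅔ - 12)/7 = -⅐*(-34/3) = 34/21 ≈ 1.6190)
r = -⅙ (r = 1/(-6) = -⅙ ≈ -0.16667)
k(f) = ⅐ (k(f) = 1/7 = ⅐)
L*k(Y) + r = -102*⅐ - ⅙ = -102/7 - ⅙ = -619/42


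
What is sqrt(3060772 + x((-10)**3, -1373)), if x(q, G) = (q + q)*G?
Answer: 2*sqrt(1451693) ≈ 2409.7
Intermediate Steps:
x(q, G) = 2*G*q (x(q, G) = (2*q)*G = 2*G*q)
sqrt(3060772 + x((-10)**3, -1373)) = sqrt(3060772 + 2*(-1373)*(-10)**3) = sqrt(3060772 + 2*(-1373)*(-1000)) = sqrt(3060772 + 2746000) = sqrt(5806772) = 2*sqrt(1451693)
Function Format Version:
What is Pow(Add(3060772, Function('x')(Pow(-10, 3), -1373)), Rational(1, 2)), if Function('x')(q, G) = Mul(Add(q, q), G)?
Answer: Mul(2, Pow(1451693, Rational(1, 2))) ≈ 2409.7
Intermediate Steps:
Function('x')(q, G) = Mul(2, G, q) (Function('x')(q, G) = Mul(Mul(2, q), G) = Mul(2, G, q))
Pow(Add(3060772, Function('x')(Pow(-10, 3), -1373)), Rational(1, 2)) = Pow(Add(3060772, Mul(2, -1373, Pow(-10, 3))), Rational(1, 2)) = Pow(Add(3060772, Mul(2, -1373, -1000)), Rational(1, 2)) = Pow(Add(3060772, 2746000), Rational(1, 2)) = Pow(5806772, Rational(1, 2)) = Mul(2, Pow(1451693, Rational(1, 2)))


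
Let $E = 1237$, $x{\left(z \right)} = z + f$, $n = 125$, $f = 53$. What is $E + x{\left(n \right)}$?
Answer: $1415$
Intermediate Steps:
$x{\left(z \right)} = 53 + z$ ($x{\left(z \right)} = z + 53 = 53 + z$)
$E + x{\left(n \right)} = 1237 + \left(53 + 125\right) = 1237 + 178 = 1415$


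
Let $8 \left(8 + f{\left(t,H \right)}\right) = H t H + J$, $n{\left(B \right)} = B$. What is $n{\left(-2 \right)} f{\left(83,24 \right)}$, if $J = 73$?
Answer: $- \frac{47817}{4} \approx -11954.0$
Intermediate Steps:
$f{\left(t,H \right)} = \frac{9}{8} + \frac{t H^{2}}{8}$ ($f{\left(t,H \right)} = -8 + \frac{H t H + 73}{8} = -8 + \frac{t H^{2} + 73}{8} = -8 + \frac{73 + t H^{2}}{8} = -8 + \left(\frac{73}{8} + \frac{t H^{2}}{8}\right) = \frac{9}{8} + \frac{t H^{2}}{8}$)
$n{\left(-2 \right)} f{\left(83,24 \right)} = - 2 \left(\frac{9}{8} + \frac{1}{8} \cdot 83 \cdot 24^{2}\right) = - 2 \left(\frac{9}{8} + \frac{1}{8} \cdot 83 \cdot 576\right) = - 2 \left(\frac{9}{8} + 5976\right) = \left(-2\right) \frac{47817}{8} = - \frac{47817}{4}$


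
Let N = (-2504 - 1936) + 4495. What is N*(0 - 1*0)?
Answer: 0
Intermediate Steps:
N = 55 (N = -4440 + 4495 = 55)
N*(0 - 1*0) = 55*(0 - 1*0) = 55*(0 + 0) = 55*0 = 0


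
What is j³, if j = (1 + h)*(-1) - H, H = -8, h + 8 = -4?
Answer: 6859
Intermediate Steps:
h = -12 (h = -8 - 4 = -12)
j = 19 (j = (1 - 12)*(-1) - 1*(-8) = -11*(-1) + 8 = 11 + 8 = 19)
j³ = 19³ = 6859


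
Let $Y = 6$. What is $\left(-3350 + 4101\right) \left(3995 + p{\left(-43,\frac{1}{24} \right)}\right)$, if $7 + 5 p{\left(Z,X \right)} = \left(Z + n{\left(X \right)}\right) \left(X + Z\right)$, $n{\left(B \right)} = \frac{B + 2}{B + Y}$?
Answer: $\frac{9495945151}{2900} \approx 3.2745 \cdot 10^{6}$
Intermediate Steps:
$n{\left(B \right)} = \frac{2 + B}{6 + B}$ ($n{\left(B \right)} = \frac{B + 2}{B + 6} = \frac{2 + B}{6 + B}$)
$p{\left(Z,X \right)} = - \frac{7}{5} + \frac{\left(X + Z\right) \left(Z + \frac{2 + X}{6 + X}\right)}{5}$ ($p{\left(Z,X \right)} = - \frac{7}{5} + \frac{\left(Z + \frac{2 + X}{6 + X}\right) \left(X + Z\right)}{5} = - \frac{7}{5} + \frac{\left(X + Z\right) \left(Z + \frac{2 + X}{6 + X}\right)}{5}$)
$\left(-3350 + 4101\right) \left(3995 + p{\left(-43,\frac{1}{24} \right)}\right) = \left(-3350 + 4101\right) \left(3995 + \frac{\frac{2 + \frac{1}{24}}{24} - 43 \left(2 + \frac{1}{24}\right) + \left(6 + \frac{1}{24}\right) \left(-7 + \left(-43\right)^{2} + \frac{1}{24} \left(-43\right)\right)}{5 \left(6 + \frac{1}{24}\right)}\right) = 751 \left(3995 + \frac{\frac{2 + \frac{1}{24}}{24} - 43 \left(2 + \frac{1}{24}\right) + \left(6 + \frac{1}{24}\right) \left(-7 + 1849 + \frac{1}{24} \left(-43\right)\right)}{5 \left(6 + \frac{1}{24}\right)}\right) = 751 \left(3995 + \frac{\frac{1}{24} \cdot \frac{49}{24} - \frac{2107}{24} + \frac{145 \left(-7 + 1849 - \frac{43}{24}\right)}{24}}{5 \cdot \frac{145}{24}}\right) = 751 \left(3995 + \frac{1}{5} \cdot \frac{24}{145} \left(\frac{49}{576} - \frac{2107}{24} + \frac{145}{24} \cdot \frac{44165}{24}\right)\right) = 751 \left(3995 + \frac{1}{5} \cdot \frac{24}{145} \left(\frac{49}{576} - \frac{2107}{24} + \frac{6403925}{576}\right)\right) = 751 \left(3995 + \frac{1}{5} \cdot \frac{24}{145} \cdot \frac{352967}{32}\right) = 751 \left(3995 + \frac{1058901}{2900}\right) = 751 \cdot \frac{12644401}{2900} = \frac{9495945151}{2900}$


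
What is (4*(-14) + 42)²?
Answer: 196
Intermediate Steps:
(4*(-14) + 42)² = (-56 + 42)² = (-14)² = 196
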